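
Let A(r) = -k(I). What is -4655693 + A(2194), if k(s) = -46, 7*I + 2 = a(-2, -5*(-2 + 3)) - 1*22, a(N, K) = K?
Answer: -4655647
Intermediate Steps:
I = -29/7 (I = -2/7 + (-5*(-2 + 3) - 1*22)/7 = -2/7 + (-5*1 - 22)/7 = -2/7 + (-5 - 22)/7 = -2/7 + (⅐)*(-27) = -2/7 - 27/7 = -29/7 ≈ -4.1429)
A(r) = 46 (A(r) = -1*(-46) = 46)
-4655693 + A(2194) = -4655693 + 46 = -4655647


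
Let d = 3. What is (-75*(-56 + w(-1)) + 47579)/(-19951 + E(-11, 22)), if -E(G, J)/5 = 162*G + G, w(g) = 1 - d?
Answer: -51929/10986 ≈ -4.7268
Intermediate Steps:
w(g) = -2 (w(g) = 1 - 1*3 = 1 - 3 = -2)
E(G, J) = -815*G (E(G, J) = -5*(162*G + G) = -815*G)
(-75*(-56 + w(-1)) + 47579)/(-19951 + E(-11, 22)) = (-75*(-56 - 2) + 47579)/(-19951 - 815*(-11)) = (-75*(-58) + 47579)/(-19951 + 8965) = (4350 + 47579)/(-10986) = 51929*(-1/10986) = -51929/10986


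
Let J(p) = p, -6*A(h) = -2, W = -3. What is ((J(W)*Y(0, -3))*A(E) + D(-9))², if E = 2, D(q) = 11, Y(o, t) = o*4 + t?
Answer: 196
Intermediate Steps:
Y(o, t) = t + 4*o (Y(o, t) = 4*o + t = t + 4*o)
A(h) = ⅓ (A(h) = -⅙*(-2) = ⅓)
((J(W)*Y(0, -3))*A(E) + D(-9))² = (-3*(-3 + 4*0)*(⅓) + 11)² = (-3*(-3 + 0)*(⅓) + 11)² = (-3*(-3)*(⅓) + 11)² = (9*(⅓) + 11)² = (3 + 11)² = 14² = 196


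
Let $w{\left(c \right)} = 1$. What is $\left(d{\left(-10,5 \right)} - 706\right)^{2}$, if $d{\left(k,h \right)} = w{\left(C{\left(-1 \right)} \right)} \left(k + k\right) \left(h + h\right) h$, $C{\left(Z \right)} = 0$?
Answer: $2910436$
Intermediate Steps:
$d{\left(k,h \right)} = 4 k h^{2}$ ($d{\left(k,h \right)} = 1 \left(k + k\right) \left(h + h\right) h = 1 \cdot 2 k 2 h h = 1 \cdot 4 h k h = 4 h k h = 4 k h^{2}$)
$\left(d{\left(-10,5 \right)} - 706\right)^{2} = \left(4 \left(-10\right) 5^{2} - 706\right)^{2} = \left(4 \left(-10\right) 25 - 706\right)^{2} = \left(-1000 - 706\right)^{2} = \left(-1706\right)^{2} = 2910436$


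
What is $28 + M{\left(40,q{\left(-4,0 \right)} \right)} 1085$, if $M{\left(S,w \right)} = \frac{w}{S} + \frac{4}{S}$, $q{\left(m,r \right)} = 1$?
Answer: $\frac{1309}{8} \approx 163.63$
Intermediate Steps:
$M{\left(S,w \right)} = \frac{4}{S} + \frac{w}{S}$
$28 + M{\left(40,q{\left(-4,0 \right)} \right)} 1085 = 28 + \frac{4 + 1}{40} \cdot 1085 = 28 + \frac{1}{40} \cdot 5 \cdot 1085 = 28 + \frac{1}{8} \cdot 1085 = 28 + \frac{1085}{8} = \frac{1309}{8}$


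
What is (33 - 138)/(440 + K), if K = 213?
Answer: -105/653 ≈ -0.16080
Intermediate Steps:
(33 - 138)/(440 + K) = (33 - 138)/(440 + 213) = -105/653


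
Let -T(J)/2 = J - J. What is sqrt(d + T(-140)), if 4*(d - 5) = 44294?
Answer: sqrt(44314)/2 ≈ 105.25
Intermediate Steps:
T(J) = 0 (T(J) = -2*(J - J) = -2*0 = 0)
d = 22157/2 (d = 5 + (1/4)*44294 = 5 + 22147/2 = 22157/2 ≈ 11079.)
sqrt(d + T(-140)) = sqrt(22157/2 + 0) = sqrt(22157/2) = sqrt(44314)/2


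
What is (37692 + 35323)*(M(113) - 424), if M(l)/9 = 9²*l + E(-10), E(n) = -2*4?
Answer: 5978541215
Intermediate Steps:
E(n) = -8
M(l) = -72 + 729*l (M(l) = 9*(9²*l - 8) = 9*(81*l - 8) = 9*(-8 + 81*l) = -72 + 729*l)
(37692 + 35323)*(M(113) - 424) = (37692 + 35323)*((-72 + 729*113) - 424) = 73015*((-72 + 82377) - 424) = 73015*(82305 - 424) = 73015*81881 = 5978541215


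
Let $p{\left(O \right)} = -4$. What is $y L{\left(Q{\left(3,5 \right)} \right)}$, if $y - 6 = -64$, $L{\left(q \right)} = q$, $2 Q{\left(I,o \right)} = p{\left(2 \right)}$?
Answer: $116$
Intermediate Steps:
$Q{\left(I,o \right)} = -2$ ($Q{\left(I,o \right)} = \frac{1}{2} \left(-4\right) = -2$)
$y = -58$ ($y = 6 - 64 = -58$)
$y L{\left(Q{\left(3,5 \right)} \right)} = \left(-58\right) \left(-2\right) = 116$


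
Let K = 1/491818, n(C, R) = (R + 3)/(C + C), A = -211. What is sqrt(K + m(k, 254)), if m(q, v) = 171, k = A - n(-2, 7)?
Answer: sqrt(41362326108022)/491818 ≈ 13.077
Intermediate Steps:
n(C, R) = (3 + R)/(2*C) (n(C, R) = (3 + R)/((2*C)) = (3 + R)*(1/(2*C)) = (3 + R)/(2*C))
k = -417/2 (k = -211 - (3 + 7)/(2*(-2)) = -211 - (-1)*10/(2*2) = -211 - 1*(-5/2) = -211 + 5/2 = -417/2 ≈ -208.50)
K = 1/491818 ≈ 2.0333e-6
sqrt(K + m(k, 254)) = sqrt(1/491818 + 171) = sqrt(84100879/491818) = sqrt(41362326108022)/491818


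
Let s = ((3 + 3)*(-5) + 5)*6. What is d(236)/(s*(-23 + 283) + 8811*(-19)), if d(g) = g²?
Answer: -55696/206409 ≈ -0.26983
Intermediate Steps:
s = -150 (s = (6*(-5) + 5)*6 = (-30 + 5)*6 = -25*6 = -150)
d(236)/(s*(-23 + 283) + 8811*(-19)) = 236²/(-150*(-23 + 283) + 8811*(-19)) = 55696/(-150*260 - 167409) = 55696/(-39000 - 167409) = 55696/(-206409) = 55696*(-1/206409) = -55696/206409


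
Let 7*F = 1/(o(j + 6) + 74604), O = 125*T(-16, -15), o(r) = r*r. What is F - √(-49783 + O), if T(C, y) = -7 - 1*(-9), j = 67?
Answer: 1/559531 - I*√49533 ≈ 1.7872e-6 - 222.56*I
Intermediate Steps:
o(r) = r²
T(C, y) = 2 (T(C, y) = -7 + 9 = 2)
O = 250 (O = 125*2 = 250)
F = 1/559531 (F = 1/(7*((67 + 6)² + 74604)) = 1/(7*(73² + 74604)) = 1/(7*(5329 + 74604)) = (⅐)/79933 = (⅐)*(1/79933) = 1/559531 ≈ 1.7872e-6)
F - √(-49783 + O) = 1/559531 - √(-49783 + 250) = 1/559531 - √(-49533) = 1/559531 - I*√49533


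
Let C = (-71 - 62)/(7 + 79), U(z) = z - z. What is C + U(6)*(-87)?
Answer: -133/86 ≈ -1.5465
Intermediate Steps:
U(z) = 0
C = -133/86 ≈ -1.5465
C + U(6)*(-87) = -133/86 + 0*(-87) = -133/86 + 0 = -133/86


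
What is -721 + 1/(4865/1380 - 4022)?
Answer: -799660655/1109099 ≈ -721.00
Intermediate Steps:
-721 + 1/(4865/1380 - 4022) = -721 + 1/(4865*(1/1380) - 4022) = -721 + 1/(973/276 - 4022) = -721 + 1/(-1109099/276) = -721 - 276/1109099 = -799660655/1109099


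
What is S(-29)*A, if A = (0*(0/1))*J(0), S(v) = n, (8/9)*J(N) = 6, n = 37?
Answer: 0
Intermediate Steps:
J(N) = 27/4 (J(N) = (9/8)*6 = 27/4)
S(v) = 37
A = 0 (A = (0*(0/1))*(27/4) = (0*(0*1))*(27/4) = (0*0)*(27/4) = 0*(27/4) = 0)
S(-29)*A = 37*0 = 0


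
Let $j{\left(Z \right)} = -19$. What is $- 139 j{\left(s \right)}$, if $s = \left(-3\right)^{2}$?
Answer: $2641$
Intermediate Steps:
$s = 9$
$- 139 j{\left(s \right)} = \left(-139\right) \left(-19\right) = 2641$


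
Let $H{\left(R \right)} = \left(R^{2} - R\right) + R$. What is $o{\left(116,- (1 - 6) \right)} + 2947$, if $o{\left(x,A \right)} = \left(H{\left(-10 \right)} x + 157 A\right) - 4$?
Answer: $15328$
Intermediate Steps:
$H{\left(R \right)} = R^{2}$
$o{\left(x,A \right)} = -4 + 100 x + 157 A$ ($o{\left(x,A \right)} = \left(\left(-10\right)^{2} x + 157 A\right) - 4 = \left(100 x + 157 A\right) - 4 = -4 + 100 x + 157 A$)
$o{\left(116,- (1 - 6) \right)} + 2947 = \left(-4 + 100 \cdot 116 + 157 \left(- (1 - 6)\right)\right) + 2947 = \left(-4 + 11600 + 157 \left(\left(-1\right) \left(-5\right)\right)\right) + 2947 = \left(-4 + 11600 + 157 \cdot 5\right) + 2947 = \left(-4 + 11600 + 785\right) + 2947 = 12381 + 2947 = 15328$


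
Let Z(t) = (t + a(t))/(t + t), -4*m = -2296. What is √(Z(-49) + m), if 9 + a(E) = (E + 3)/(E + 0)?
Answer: 2*√344893/49 ≈ 23.970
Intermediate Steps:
m = 574 (m = -¼*(-2296) = 574)
a(E) = -9 + (3 + E)/E (a(E) = -9 + (E + 3)/(E + 0) = -9 + (3 + E)/E)
Z(t) = (-8 + t + 3/t)/(2*t) (Z(t) = (t + (-8 + 3/t))/(t + t) = (-8 + t + 3/t)/((2*t)) = (-8 + t + 3/t)*(1/(2*t)) = (-8 + t + 3/t)/(2*t))
√(Z(-49) + m) = √((½)*(3 - 49*(-8 - 49))/(-49)² + 574) = √((½)*(1/2401)*(3 - 49*(-57)) + 574) = √((½)*(1/2401)*(3 + 2793) + 574) = √((½)*(1/2401)*2796 + 574) = √(1398/2401 + 574) = √(1379572/2401) = 2*√344893/49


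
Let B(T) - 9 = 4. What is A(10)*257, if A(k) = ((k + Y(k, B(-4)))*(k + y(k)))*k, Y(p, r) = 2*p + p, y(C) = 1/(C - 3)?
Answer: 7298800/7 ≈ 1.0427e+6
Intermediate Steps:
B(T) = 13 (B(T) = 9 + 4 = 13)
y(C) = 1/(-3 + C)
Y(p, r) = 3*p
A(k) = 4*k**2*(k + 1/(-3 + k)) (A(k) = ((k + 3*k)*(k + 1/(-3 + k)))*k = ((4*k)*(k + 1/(-3 + k)))*k = (4*k*(k + 1/(-3 + k)))*k = 4*k**2*(k + 1/(-3 + k)))
A(10)*257 = (4*10**2*(1 + 10*(-3 + 10))/(-3 + 10))*257 = (4*100*(1 + 10*7)/7)*257 = (4*100*(1/7)*(1 + 70))*257 = (4*100*(1/7)*71)*257 = (28400/7)*257 = 7298800/7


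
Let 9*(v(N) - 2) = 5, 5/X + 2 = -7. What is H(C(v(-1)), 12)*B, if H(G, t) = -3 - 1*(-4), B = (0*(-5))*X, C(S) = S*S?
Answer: 0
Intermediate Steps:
X = -5/9 (X = 5/(-2 - 7) = 5/(-9) = 5*(-⅑) = -5/9 ≈ -0.55556)
v(N) = 23/9 (v(N) = 2 + (⅑)*5 = 2 + 5/9 = 23/9)
C(S) = S²
B = 0 (B = (0*(-5))*(-5/9) = 0*(-5/9) = 0)
H(G, t) = 1 (H(G, t) = -3 + 4 = 1)
H(C(v(-1)), 12)*B = 1*0 = 0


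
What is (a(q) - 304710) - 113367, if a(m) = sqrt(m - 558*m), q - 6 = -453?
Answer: -418077 + sqrt(248979) ≈ -4.1758e+5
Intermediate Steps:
q = -447 (q = 6 - 453 = -447)
a(m) = sqrt(557)*sqrt(-m) (a(m) = sqrt(-557*m) = sqrt(557)*sqrt(-m))
(a(q) - 304710) - 113367 = (sqrt(557)*sqrt(-1*(-447)) - 304710) - 113367 = (sqrt(557)*sqrt(447) - 304710) - 113367 = (sqrt(248979) - 304710) - 113367 = (-304710 + sqrt(248979)) - 113367 = -418077 + sqrt(248979)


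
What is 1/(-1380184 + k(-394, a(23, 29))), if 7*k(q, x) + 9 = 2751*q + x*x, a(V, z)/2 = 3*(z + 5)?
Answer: -7/10703575 ≈ -6.5399e-7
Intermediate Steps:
a(V, z) = 30 + 6*z (a(V, z) = 2*(3*(z + 5)) = 2*(3*(5 + z)) = 2*(15 + 3*z) = 30 + 6*z)
k(q, x) = -9/7 + 393*q + x²/7 (k(q, x) = -9/7 + (2751*q + x*x)/7 = -9/7 + (2751*q + x²)/7 = -9/7 + (x² + 2751*q)/7 = -9/7 + (393*q + x²/7) = -9/7 + 393*q + x²/7)
1/(-1380184 + k(-394, a(23, 29))) = 1/(-1380184 + (-9/7 + 393*(-394) + (30 + 6*29)²/7)) = 1/(-1380184 + (-9/7 - 154842 + (30 + 174)²/7)) = 1/(-1380184 + (-9/7 - 154842 + (⅐)*204²)) = 1/(-1380184 + (-9/7 - 154842 + (⅐)*41616)) = 1/(-1380184 + (-9/7 - 154842 + 41616/7)) = 1/(-1380184 - 1042287/7) = 1/(-10703575/7) = -7/10703575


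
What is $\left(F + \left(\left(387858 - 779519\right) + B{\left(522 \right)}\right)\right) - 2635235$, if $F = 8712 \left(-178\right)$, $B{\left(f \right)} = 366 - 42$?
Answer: $-4577308$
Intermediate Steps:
$B{\left(f \right)} = 324$ ($B{\left(f \right)} = 366 - 42 = 324$)
$F = -1550736$
$\left(F + \left(\left(387858 - 779519\right) + B{\left(522 \right)}\right)\right) - 2635235 = \left(-1550736 + \left(\left(387858 - 779519\right) + 324\right)\right) - 2635235 = \left(-1550736 + \left(-391661 + 324\right)\right) - 2635235 = \left(-1550736 - 391337\right) - 2635235 = -1942073 - 2635235 = -4577308$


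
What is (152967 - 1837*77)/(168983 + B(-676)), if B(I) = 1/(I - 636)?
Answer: 15111616/221705695 ≈ 0.068161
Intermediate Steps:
B(I) = 1/(-636 + I)
(152967 - 1837*77)/(168983 + B(-676)) = (152967 - 1837*77)/(168983 + 1/(-636 - 676)) = (152967 - 141449)/(168983 + 1/(-1312)) = 11518/(168983 - 1/1312) = 11518/(221705695/1312) = 11518*(1312/221705695) = 15111616/221705695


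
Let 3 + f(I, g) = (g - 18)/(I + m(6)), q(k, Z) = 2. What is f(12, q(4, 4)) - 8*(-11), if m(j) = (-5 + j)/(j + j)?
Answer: 12133/145 ≈ 83.676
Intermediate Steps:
m(j) = (-5 + j)/(2*j) (m(j) = (-5 + j)/((2*j)) = (-5 + j)*(1/(2*j)) = (-5 + j)/(2*j))
f(I, g) = -3 + (-18 + g)/(1/12 + I) (f(I, g) = -3 + (g - 18)/(I + (½)*(-5 + 6)/6) = -3 + (-18 + g)/(I + (½)*(⅙)*1) = -3 + (-18 + g)/(I + 1/12) = -3 + (-18 + g)/(1/12 + I))
f(12, q(4, 4)) - 8*(-11) = 3*(-73 - 12*12 + 4*2)/(1 + 12*12) - 8*(-11) = 3*(-73 - 144 + 8)/(1 + 144) - 1*(-88) = 3*(-209)/145 + 88 = 3*(1/145)*(-209) + 88 = -627/145 + 88 = 12133/145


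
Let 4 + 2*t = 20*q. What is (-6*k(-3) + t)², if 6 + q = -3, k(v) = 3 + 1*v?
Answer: 8464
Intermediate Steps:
k(v) = 3 + v
q = -9 (q = -6 - 3 = -9)
t = -92 (t = -2 + (20*(-9))/2 = -2 + (½)*(-180) = -2 - 90 = -92)
(-6*k(-3) + t)² = (-6*(3 - 3) - 92)² = (-6*0 - 92)² = (0 - 92)² = (-92)² = 8464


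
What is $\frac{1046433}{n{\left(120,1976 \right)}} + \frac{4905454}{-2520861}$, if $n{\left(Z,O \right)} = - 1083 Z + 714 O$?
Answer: $- \frac{1215167837201}{1076326979448} \approx -1.129$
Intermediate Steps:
$\frac{1046433}{n{\left(120,1976 \right)}} + \frac{4905454}{-2520861} = \frac{1046433}{\left(-1083\right) 120 + 714 \cdot 1976} + \frac{4905454}{-2520861} = \frac{1046433}{-129960 + 1410864} + 4905454 \left(- \frac{1}{2520861}\right) = \frac{1046433}{1280904} - \frac{4905454}{2520861} = 1046433 \cdot \frac{1}{1280904} - \frac{4905454}{2520861} = \frac{348811}{426968} - \frac{4905454}{2520861} = - \frac{1215167837201}{1076326979448}$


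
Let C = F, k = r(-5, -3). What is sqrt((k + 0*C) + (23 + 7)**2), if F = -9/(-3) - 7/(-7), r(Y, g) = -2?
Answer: sqrt(898) ≈ 29.967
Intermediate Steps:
k = -2
F = 4 (F = -9*(-1/3) - 7*(-1/7) = 3 + 1 = 4)
C = 4
sqrt((k + 0*C) + (23 + 7)**2) = sqrt((-2 + 0*4) + (23 + 7)**2) = sqrt((-2 + 0) + 30**2) = sqrt(-2 + 900) = sqrt(898)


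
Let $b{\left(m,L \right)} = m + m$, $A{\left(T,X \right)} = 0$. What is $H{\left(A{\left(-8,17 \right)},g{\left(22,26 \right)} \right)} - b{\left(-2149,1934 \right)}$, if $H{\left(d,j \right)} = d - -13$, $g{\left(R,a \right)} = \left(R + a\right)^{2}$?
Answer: $4311$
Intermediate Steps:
$H{\left(d,j \right)} = 13 + d$ ($H{\left(d,j \right)} = d + 13 = 13 + d$)
$b{\left(m,L \right)} = 2 m$
$H{\left(A{\left(-8,17 \right)},g{\left(22,26 \right)} \right)} - b{\left(-2149,1934 \right)} = \left(13 + 0\right) - 2 \left(-2149\right) = 13 - -4298 = 13 + 4298 = 4311$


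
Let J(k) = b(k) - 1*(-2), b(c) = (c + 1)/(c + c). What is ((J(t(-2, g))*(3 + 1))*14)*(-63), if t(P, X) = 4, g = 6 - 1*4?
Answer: -9261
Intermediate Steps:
g = 2 (g = 6 - 4 = 2)
b(c) = (1 + c)/(2*c) (b(c) = (1 + c)/((2*c)) = (1 + c)*(1/(2*c)) = (1 + c)/(2*c))
J(k) = 2 + (1 + k)/(2*k) (J(k) = (1 + k)/(2*k) - 1*(-2) = (1 + k)/(2*k) + 2 = 2 + (1 + k)/(2*k))
((J(t(-2, g))*(3 + 1))*14)*(-63) = ((((½)*(1 + 5*4)/4)*(3 + 1))*14)*(-63) = ((((½)*(¼)*(1 + 20))*4)*14)*(-63) = ((((½)*(¼)*21)*4)*14)*(-63) = (((21/8)*4)*14)*(-63) = ((21/2)*14)*(-63) = 147*(-63) = -9261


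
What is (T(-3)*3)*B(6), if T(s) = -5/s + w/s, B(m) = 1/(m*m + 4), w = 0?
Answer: ⅛ ≈ 0.12500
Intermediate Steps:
B(m) = 1/(4 + m²) (B(m) = 1/(m² + 4) = 1/(4 + m²))
T(s) = -5/s (T(s) = -5/s + 0/s = -5/s + 0 = -5/s)
(T(-3)*3)*B(6) = (-5/(-3)*3)/(4 + 6²) = (-5*(-⅓)*3)/(4 + 36) = ((5/3)*3)/40 = 5*(1/40) = ⅛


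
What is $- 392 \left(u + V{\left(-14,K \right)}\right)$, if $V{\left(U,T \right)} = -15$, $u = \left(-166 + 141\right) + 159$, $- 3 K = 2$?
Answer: $-46648$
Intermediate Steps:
$K = - \frac{2}{3}$ ($K = \left(- \frac{1}{3}\right) 2 = - \frac{2}{3} \approx -0.66667$)
$u = 134$ ($u = -25 + 159 = 134$)
$- 392 \left(u + V{\left(-14,K \right)}\right) = - 392 \left(134 - 15\right) = \left(-392\right) 119 = -46648$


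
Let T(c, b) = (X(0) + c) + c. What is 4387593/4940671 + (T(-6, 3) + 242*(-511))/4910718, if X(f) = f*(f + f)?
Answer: 10467599688260/12131121005889 ≈ 0.86287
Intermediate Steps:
X(f) = 2*f² (X(f) = f*(2*f) = 2*f²)
T(c, b) = 2*c (T(c, b) = (2*0² + c) + c = (2*0 + c) + c = (0 + c) + c = c + c = 2*c)
4387593/4940671 + (T(-6, 3) + 242*(-511))/4910718 = 4387593/4940671 + (2*(-6) + 242*(-511))/4910718 = 4387593*(1/4940671) + (-12 - 123662)*(1/4910718) = 4387593/4940671 - 123674*1/4910718 = 4387593/4940671 - 61837/2455359 = 10467599688260/12131121005889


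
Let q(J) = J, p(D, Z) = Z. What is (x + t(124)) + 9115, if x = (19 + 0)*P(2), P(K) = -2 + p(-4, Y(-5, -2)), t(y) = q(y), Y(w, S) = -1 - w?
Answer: 9277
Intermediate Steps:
t(y) = y
P(K) = 2 (P(K) = -2 + (-1 - 1*(-5)) = -2 + (-1 + 5) = -2 + 4 = 2)
x = 38 (x = (19 + 0)*2 = 19*2 = 38)
(x + t(124)) + 9115 = (38 + 124) + 9115 = 162 + 9115 = 9277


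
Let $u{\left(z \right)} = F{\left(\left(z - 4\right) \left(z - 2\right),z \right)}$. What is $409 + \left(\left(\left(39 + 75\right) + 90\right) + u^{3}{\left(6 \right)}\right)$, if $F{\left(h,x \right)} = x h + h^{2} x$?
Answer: $80622181$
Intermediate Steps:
$F{\left(h,x \right)} = h x + x h^{2}$
$u{\left(z \right)} = z \left(1 + \left(-4 + z\right) \left(-2 + z\right)\right) \left(-4 + z\right) \left(-2 + z\right)$ ($u{\left(z \right)} = \left(z - 4\right) \left(z - 2\right) z \left(1 + \left(z - 4\right) \left(z - 2\right)\right) = \left(-4 + z\right) \left(-2 + z\right) z \left(1 + \left(-4 + z\right) \left(-2 + z\right)\right) = z \left(1 + \left(-4 + z\right) \left(-2 + z\right)\right) \left(-4 + z\right) \left(-2 + z\right)$)
$409 + \left(\left(\left(39 + 75\right) + 90\right) + u^{3}{\left(6 \right)}\right) = 409 + \left(\left(\left(39 + 75\right) + 90\right) + \left(6 \left(8 + 6^{2} - 36\right) \left(9 + 6^{2} - 36\right)\right)^{3}\right) = 409 + \left(\left(114 + 90\right) + \left(6 \left(8 + 36 - 36\right) \left(9 + 36 - 36\right)\right)^{3}\right) = 409 + \left(204 + \left(6 \cdot 8 \cdot 9\right)^{3}\right) = 409 + \left(204 + 432^{3}\right) = 409 + \left(204 + 80621568\right) = 409 + 80621772 = 80622181$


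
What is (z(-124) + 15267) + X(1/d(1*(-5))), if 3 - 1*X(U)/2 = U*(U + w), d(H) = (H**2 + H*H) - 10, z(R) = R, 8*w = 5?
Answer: 6059587/400 ≈ 15149.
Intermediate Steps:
w = 5/8 (w = (1/8)*5 = 5/8 ≈ 0.62500)
d(H) = -10 + 2*H**2 (d(H) = (H**2 + H**2) - 10 = 2*H**2 - 10 = -10 + 2*H**2)
X(U) = 6 - 2*U*(5/8 + U) (X(U) = 6 - 2*U*(U + 5/8) = 6 - 2*U*(5/8 + U))
(z(-124) + 15267) + X(1/d(1*(-5))) = (-124 + 15267) + (6 - 2/(-10 + 2*(1*(-5))**2)**2 - 5/(4*(-10 + 2*(1*(-5))**2))) = 15143 + (6 - 2/(-10 + 2*(-5)**2)**2 - 5/(4*(-10 + 2*(-5)**2))) = 15143 + (6 - 2/(-10 + 2*25)**2 - 5/(4*(-10 + 2*25))) = 15143 + (6 - 2/(-10 + 50)**2 - 5/(4*(-10 + 50))) = 15143 + (6 - 2*(1/40)**2 - 5/4/40) = 15143 + (6 - 2*(1/40)**2 - 5/4*1/40) = 15143 + (6 - 2*1/1600 - 1/32) = 15143 + (6 - 1/800 - 1/32) = 15143 + 2387/400 = 6059587/400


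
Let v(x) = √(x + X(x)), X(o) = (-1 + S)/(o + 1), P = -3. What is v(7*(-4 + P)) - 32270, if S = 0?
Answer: -32270 + I*√7053/12 ≈ -32270.0 + 6.9985*I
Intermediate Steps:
X(o) = -1/(1 + o) (X(o) = (-1 + 0)/(o + 1) = -1/(1 + o))
v(x) = √(x - 1/(1 + x))
v(7*(-4 + P)) - 32270 = √((-1 + (7*(-4 - 3))*(1 + 7*(-4 - 3)))/(1 + 7*(-4 - 3))) - 32270 = √((-1 + (7*(-7))*(1 + 7*(-7)))/(1 + 7*(-7))) - 32270 = √((-1 - 49*(1 - 49))/(1 - 49)) - 32270 = √((-1 - 49*(-48))/(-48)) - 32270 = √(-(-1 + 2352)/48) - 32270 = √(-1/48*2351) - 32270 = √(-2351/48) - 32270 = I*√7053/12 - 32270 = -32270 + I*√7053/12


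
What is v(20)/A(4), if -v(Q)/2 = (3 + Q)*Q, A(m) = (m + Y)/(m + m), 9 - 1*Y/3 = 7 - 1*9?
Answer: -7360/37 ≈ -198.92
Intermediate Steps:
Y = 33 (Y = 27 - 3*(7 - 1*9) = 27 - 3*(7 - 9) = 27 - 3*(-2) = 27 + 6 = 33)
A(m) = (33 + m)/(2*m) (A(m) = (m + 33)/(m + m) = (33 + m)/((2*m)) = (33 + m)*(1/(2*m)) = (33 + m)/(2*m))
v(Q) = -2*Q*(3 + Q) (v(Q) = -2*(3 + Q)*Q = -2*Q*(3 + Q))
v(20)/A(4) = (-2*20*(3 + 20))/(((1/2)*(33 + 4)/4)) = (-2*20*23)/(((1/2)*(1/4)*37)) = -920/37/8 = -920*8/37 = -7360/37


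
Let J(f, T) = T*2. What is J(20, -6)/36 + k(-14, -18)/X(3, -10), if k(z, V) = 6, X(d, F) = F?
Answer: -14/15 ≈ -0.93333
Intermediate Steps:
J(f, T) = 2*T
J(20, -6)/36 + k(-14, -18)/X(3, -10) = (2*(-6))/36 + 6/(-10) = -12*1/36 + 6*(-1/10) = -1/3 - 3/5 = -14/15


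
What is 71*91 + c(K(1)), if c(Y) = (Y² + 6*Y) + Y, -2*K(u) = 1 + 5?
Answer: 6449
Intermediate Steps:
K(u) = -3 (K(u) = -(1 + 5)/2 = -½*6 = -3)
c(Y) = Y² + 7*Y
71*91 + c(K(1)) = 71*91 - 3*(7 - 3) = 6461 - 3*4 = 6461 - 12 = 6449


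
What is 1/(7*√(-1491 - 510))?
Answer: -I*√2001/14007 ≈ -0.0031936*I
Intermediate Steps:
1/(7*√(-1491 - 510)) = 1/(7*√(-2001)) = 1/(7*(I*√2001)) = 1/(7*I*√2001) = -I*√2001/14007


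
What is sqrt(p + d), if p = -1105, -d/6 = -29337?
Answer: sqrt(174917) ≈ 418.23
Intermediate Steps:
d = 176022 (d = -6*(-29337) = 176022)
sqrt(p + d) = sqrt(-1105 + 176022) = sqrt(174917)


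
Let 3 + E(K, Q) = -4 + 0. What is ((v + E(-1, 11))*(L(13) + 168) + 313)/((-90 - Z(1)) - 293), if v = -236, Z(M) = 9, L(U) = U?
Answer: 21835/196 ≈ 111.40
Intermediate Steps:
E(K, Q) = -7 (E(K, Q) = -3 + (-4 + 0) = -3 - 4 = -7)
((v + E(-1, 11))*(L(13) + 168) + 313)/((-90 - Z(1)) - 293) = ((-236 - 7)*(13 + 168) + 313)/((-90 - 1*9) - 293) = (-243*181 + 313)/((-90 - 9) - 293) = (-43983 + 313)/(-99 - 293) = -43670/(-392) = -43670*(-1/392) = 21835/196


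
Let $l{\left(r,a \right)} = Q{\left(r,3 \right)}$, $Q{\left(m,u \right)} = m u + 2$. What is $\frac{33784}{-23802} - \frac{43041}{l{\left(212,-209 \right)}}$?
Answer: $- \frac{523008037}{7592838} \approx -68.882$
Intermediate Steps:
$Q{\left(m,u \right)} = 2 + m u$
$l{\left(r,a \right)} = 2 + 3 r$ ($l{\left(r,a \right)} = 2 + r 3 = 2 + 3 r$)
$\frac{33784}{-23802} - \frac{43041}{l{\left(212,-209 \right)}} = \frac{33784}{-23802} - \frac{43041}{2 + 3 \cdot 212} = 33784 \left(- \frac{1}{23802}\right) - \frac{43041}{2 + 636} = - \frac{16892}{11901} - \frac{43041}{638} = - \frac{523008037}{7592838}$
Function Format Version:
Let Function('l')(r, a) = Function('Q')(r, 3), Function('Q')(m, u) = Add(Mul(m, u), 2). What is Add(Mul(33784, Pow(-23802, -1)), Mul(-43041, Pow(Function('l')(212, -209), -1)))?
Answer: Rational(-523008037, 7592838) ≈ -68.882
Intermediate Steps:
Function('Q')(m, u) = Add(2, Mul(m, u))
Function('l')(r, a) = Add(2, Mul(3, r)) (Function('l')(r, a) = Add(2, Mul(r, 3)) = Add(2, Mul(3, r)))
Add(Mul(33784, Pow(-23802, -1)), Mul(-43041, Pow(Function('l')(212, -209), -1))) = Add(Mul(33784, Pow(-23802, -1)), Mul(-43041, Pow(Add(2, Mul(3, 212)), -1))) = Add(Mul(33784, Rational(-1, 23802)), Mul(-43041, Pow(Add(2, 636), -1))) = Add(Rational(-16892, 11901), Mul(-43041, Pow(638, -1))) = Add(Rational(-16892, 11901), Mul(-43041, Rational(1, 638))) = Add(Rational(-16892, 11901), Rational(-43041, 638)) = Rational(-523008037, 7592838)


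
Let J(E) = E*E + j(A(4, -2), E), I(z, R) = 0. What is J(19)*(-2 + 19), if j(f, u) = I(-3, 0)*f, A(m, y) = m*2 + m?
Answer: 6137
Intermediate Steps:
A(m, y) = 3*m (A(m, y) = 2*m + m = 3*m)
j(f, u) = 0 (j(f, u) = 0*f = 0)
J(E) = E² (J(E) = E*E + 0 = E² + 0 = E²)
J(19)*(-2 + 19) = 19²*(-2 + 19) = 361*17 = 6137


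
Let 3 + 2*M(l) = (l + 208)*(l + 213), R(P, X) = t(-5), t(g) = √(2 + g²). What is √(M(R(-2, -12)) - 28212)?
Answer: √(-24192 + 2526*√3)/2 ≈ 70.386*I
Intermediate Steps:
R(P, X) = 3*√3 (R(P, X) = √(2 + (-5)²) = √(2 + 25) = √27 = 3*√3)
M(l) = -3/2 + (208 + l)*(213 + l)/2 (M(l) = -3/2 + ((l + 208)*(l + 213))/2 = -3/2 + ((208 + l)*(213 + l))/2 = -3/2 + (208 + l)*(213 + l)/2)
√(M(R(-2, -12)) - 28212) = √((44301/2 + (3*√3)²/2 + 421*(3*√3)/2) - 28212) = √((44301/2 + (½)*27 + 1263*√3/2) - 28212) = √((44301/2 + 27/2 + 1263*√3/2) - 28212) = √((22164 + 1263*√3/2) - 28212) = √(-6048 + 1263*√3/2)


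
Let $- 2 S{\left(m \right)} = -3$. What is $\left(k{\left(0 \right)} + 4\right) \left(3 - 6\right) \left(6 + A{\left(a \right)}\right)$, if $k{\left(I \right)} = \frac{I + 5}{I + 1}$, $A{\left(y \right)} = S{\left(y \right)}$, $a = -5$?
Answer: $- \frac{405}{2} \approx -202.5$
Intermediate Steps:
$S{\left(m \right)} = \frac{3}{2}$ ($S{\left(m \right)} = \left(- \frac{1}{2}\right) \left(-3\right) = \frac{3}{2}$)
$A{\left(y \right)} = \frac{3}{2}$
$k{\left(I \right)} = \frac{5 + I}{1 + I}$
$\left(k{\left(0 \right)} + 4\right) \left(3 - 6\right) \left(6 + A{\left(a \right)}\right) = \left(\frac{5 + 0}{1 + 0} + 4\right) \left(3 - 6\right) \left(6 + \frac{3}{2}\right) = \left(1^{-1} \cdot 5 + 4\right) \left(\left(-3\right) \frac{15}{2}\right) = \left(1 \cdot 5 + 4\right) \left(- \frac{45}{2}\right) = \left(5 + 4\right) \left(- \frac{45}{2}\right) = 9 \left(- \frac{45}{2}\right) = - \frac{405}{2}$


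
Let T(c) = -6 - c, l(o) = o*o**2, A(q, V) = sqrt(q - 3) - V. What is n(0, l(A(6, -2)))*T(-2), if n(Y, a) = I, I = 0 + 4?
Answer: -16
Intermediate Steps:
I = 4
A(q, V) = sqrt(-3 + q) - V
l(o) = o**3
n(Y, a) = 4
n(0, l(A(6, -2)))*T(-2) = 4*(-6 - 1*(-2)) = 4*(-6 + 2) = 4*(-4) = -16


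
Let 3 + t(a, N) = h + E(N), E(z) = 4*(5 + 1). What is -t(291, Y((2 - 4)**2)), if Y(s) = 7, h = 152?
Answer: -173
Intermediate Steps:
E(z) = 24 (E(z) = 4*6 = 24)
t(a, N) = 173 (t(a, N) = -3 + (152 + 24) = -3 + 176 = 173)
-t(291, Y((2 - 4)**2)) = -1*173 = -173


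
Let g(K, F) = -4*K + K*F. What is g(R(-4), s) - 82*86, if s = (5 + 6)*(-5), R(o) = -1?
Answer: -6993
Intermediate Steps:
s = -55 (s = 11*(-5) = -55)
g(K, F) = -4*K + F*K
g(R(-4), s) - 82*86 = -(-4 - 55) - 82*86 = -1*(-59) - 7052 = 59 - 7052 = -6993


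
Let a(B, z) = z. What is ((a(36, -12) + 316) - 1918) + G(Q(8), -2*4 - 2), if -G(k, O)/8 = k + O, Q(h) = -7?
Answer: -1478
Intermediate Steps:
G(k, O) = -8*O - 8*k (G(k, O) = -8*(k + O) = -8*(O + k) = -8*O - 8*k)
((a(36, -12) + 316) - 1918) + G(Q(8), -2*4 - 2) = ((-12 + 316) - 1918) + (-8*(-2*4 - 2) - 8*(-7)) = (304 - 1918) + (-8*(-8 - 2) + 56) = -1614 + (-8*(-10) + 56) = -1614 + (80 + 56) = -1614 + 136 = -1478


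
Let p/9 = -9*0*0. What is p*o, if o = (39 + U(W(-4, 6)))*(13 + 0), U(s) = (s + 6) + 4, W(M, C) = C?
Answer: 0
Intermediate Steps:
U(s) = 10 + s (U(s) = (6 + s) + 4 = 10 + s)
o = 715 (o = (39 + (10 + 6))*(13 + 0) = (39 + 16)*13 = 55*13 = 715)
p = 0 (p = 9*(-9*0*0) = 9*(0*0) = 9*0 = 0)
p*o = 0*715 = 0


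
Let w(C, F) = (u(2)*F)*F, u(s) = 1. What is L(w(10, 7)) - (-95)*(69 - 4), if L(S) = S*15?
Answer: 6910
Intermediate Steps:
w(C, F) = F² (w(C, F) = (1*F)*F = F*F = F²)
L(S) = 15*S
L(w(10, 7)) - (-95)*(69 - 4) = 15*7² - (-95)*(69 - 4) = 15*49 - (-95)*65 = 735 - 1*(-6175) = 735 + 6175 = 6910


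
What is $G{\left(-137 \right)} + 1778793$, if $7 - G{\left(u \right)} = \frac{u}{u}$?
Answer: $1778799$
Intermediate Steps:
$G{\left(u \right)} = 6$ ($G{\left(u \right)} = 7 - \frac{u}{u} = 7 - 1 = 6$)
$G{\left(-137 \right)} + 1778793 = 6 + 1778793 = 1778799$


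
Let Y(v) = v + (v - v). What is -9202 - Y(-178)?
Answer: -9024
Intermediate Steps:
Y(v) = v (Y(v) = v + 0 = v)
-9202 - Y(-178) = -9202 - 1*(-178) = -9202 + 178 = -9024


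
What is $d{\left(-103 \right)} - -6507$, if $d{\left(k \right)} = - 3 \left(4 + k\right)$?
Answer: $6804$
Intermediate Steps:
$d{\left(k \right)} = -12 - 3 k$
$d{\left(-103 \right)} - -6507 = \left(-12 - -309\right) - -6507 = \left(-12 + 309\right) + 6507 = 297 + 6507 = 6804$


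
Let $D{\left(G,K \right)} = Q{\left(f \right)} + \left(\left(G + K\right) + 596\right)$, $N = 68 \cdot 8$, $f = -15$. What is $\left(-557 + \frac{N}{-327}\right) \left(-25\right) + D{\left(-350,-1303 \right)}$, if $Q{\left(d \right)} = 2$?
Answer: $\frac{4222090}{327} \approx 12912.0$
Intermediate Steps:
$N = 544$
$D{\left(G,K \right)} = 598 + G + K$ ($D{\left(G,K \right)} = 2 + \left(\left(G + K\right) + 596\right) = 2 + \left(596 + G + K\right) = 598 + G + K$)
$\left(-557 + \frac{N}{-327}\right) \left(-25\right) + D{\left(-350,-1303 \right)} = \left(-557 + \frac{544}{-327}\right) \left(-25\right) - 1055 = \left(-557 + 544 \left(- \frac{1}{327}\right)\right) \left(-25\right) - 1055 = \left(-557 - \frac{544}{327}\right) \left(-25\right) - 1055 = \left(- \frac{182683}{327}\right) \left(-25\right) - 1055 = \frac{4567075}{327} - 1055 = \frac{4222090}{327}$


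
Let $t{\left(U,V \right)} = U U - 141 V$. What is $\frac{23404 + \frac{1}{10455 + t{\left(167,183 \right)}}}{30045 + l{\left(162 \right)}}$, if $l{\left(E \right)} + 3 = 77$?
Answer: $\frac{293509565}{377722379} \approx 0.77705$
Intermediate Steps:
$l{\left(E \right)} = 74$ ($l{\left(E \right)} = -3 + 77 = 74$)
$t{\left(U,V \right)} = U^{2} - 141 V$
$\frac{23404 + \frac{1}{10455 + t{\left(167,183 \right)}}}{30045 + l{\left(162 \right)}} = \frac{23404 + \frac{1}{10455 + \left(167^{2} - 25803\right)}}{30045 + 74} = \frac{23404 + \frac{1}{10455 + \left(27889 - 25803\right)}}{30119} = \left(23404 + \frac{1}{10455 + 2086}\right) \frac{1}{30119} = \left(23404 + \frac{1}{12541}\right) \frac{1}{30119} = \frac{293509565}{12541} \cdot \frac{1}{30119} = \frac{293509565}{377722379}$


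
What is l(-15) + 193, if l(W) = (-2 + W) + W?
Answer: 161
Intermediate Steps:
l(W) = -2 + 2*W
l(-15) + 193 = (-2 + 2*(-15)) + 193 = (-2 - 30) + 193 = -32 + 193 = 161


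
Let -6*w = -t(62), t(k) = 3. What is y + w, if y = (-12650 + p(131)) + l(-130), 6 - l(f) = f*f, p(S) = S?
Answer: -58825/2 ≈ -29413.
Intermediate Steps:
l(f) = 6 - f² (l(f) = 6 - f*f = 6 - f²)
w = ½ (w = -(-1)*3/6 = -⅙*(-3) = ½ ≈ 0.50000)
y = -29413 (y = (-12650 + 131) + (6 - 1*(-130)²) = -12519 + (6 - 1*16900) = -12519 + (6 - 16900) = -12519 - 16894 = -29413)
y + w = -29413 + ½ = -58825/2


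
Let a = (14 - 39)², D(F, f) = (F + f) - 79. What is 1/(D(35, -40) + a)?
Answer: 1/541 ≈ 0.0018484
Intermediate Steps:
D(F, f) = -79 + F + f
a = 625 (a = (-25)² = 625)
1/(D(35, -40) + a) = 1/((-79 + 35 - 40) + 625) = 1/(-84 + 625) = 1/541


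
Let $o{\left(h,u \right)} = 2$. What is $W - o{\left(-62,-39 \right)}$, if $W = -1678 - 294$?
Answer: $-1974$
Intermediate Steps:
$W = -1972$ ($W = -1678 - 294 = -1972$)
$W - o{\left(-62,-39 \right)} = -1972 - 2 = -1974$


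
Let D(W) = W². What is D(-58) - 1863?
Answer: 1501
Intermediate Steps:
D(-58) - 1863 = (-58)² - 1863 = 3364 - 1863 = 1501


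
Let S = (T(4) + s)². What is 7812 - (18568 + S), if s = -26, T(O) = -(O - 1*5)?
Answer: -11381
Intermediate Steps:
T(O) = 5 - O (T(O) = -(O - 5) = -(-5 + O) = 5 - O)
S = 625 (S = ((5 - 1*4) - 26)² = ((5 - 4) - 26)² = (1 - 26)² = (-25)² = 625)
7812 - (18568 + S) = 7812 - (18568 + 625) = 7812 - 1*19193 = 7812 - 19193 = -11381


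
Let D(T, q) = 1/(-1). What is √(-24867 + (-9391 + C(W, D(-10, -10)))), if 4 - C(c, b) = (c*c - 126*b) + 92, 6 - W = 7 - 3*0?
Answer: I*√34473 ≈ 185.67*I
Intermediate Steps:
W = -1 (W = 6 - (7 - 3*0) = 6 - (7 + 0) = 6 - 1*7 = 6 - 7 = -1)
D(T, q) = -1
C(c, b) = -88 - c² + 126*b (C(c, b) = 4 - ((c*c - 126*b) + 92) = 4 - ((c² - 126*b) + 92) = 4 - (92 + c² - 126*b) = 4 + (-92 - c² + 126*b) = -88 - c² + 126*b)
√(-24867 + (-9391 + C(W, D(-10, -10)))) = √(-24867 + (-9391 + (-88 - 1*(-1)² + 126*(-1)))) = √(-24867 + (-9391 + (-88 - 1*1 - 126))) = √(-24867 + (-9391 + (-88 - 1 - 126))) = √(-24867 + (-9391 - 215)) = √(-24867 - 9606) = √(-34473) = I*√34473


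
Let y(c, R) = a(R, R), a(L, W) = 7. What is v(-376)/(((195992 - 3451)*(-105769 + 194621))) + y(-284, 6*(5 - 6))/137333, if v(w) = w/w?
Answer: 17107672551/335635042872908 ≈ 5.0971e-5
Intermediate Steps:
y(c, R) = 7
v(w) = 1
v(-376)/(((195992 - 3451)*(-105769 + 194621))) + y(-284, 6*(5 - 6))/137333 = 1/((195992 - 3451)*(-105769 + 194621)) + 7/137333 = 1/(192541*88852) + 7*(1/137333) = 1/17107652932 + 1/19619 = 17107672551/335635042872908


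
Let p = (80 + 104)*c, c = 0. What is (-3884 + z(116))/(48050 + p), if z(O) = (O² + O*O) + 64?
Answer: 11546/24025 ≈ 0.48058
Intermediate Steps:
z(O) = 64 + 2*O² (z(O) = (O² + O²) + 64 = 2*O² + 64 = 64 + 2*O²)
p = 0 (p = (80 + 104)*0 = 184*0 = 0)
(-3884 + z(116))/(48050 + p) = (-3884 + (64 + 2*116²))/(48050 + 0) = (-3884 + (64 + 2*13456))/48050 = (-3884 + (64 + 26912))*(1/48050) = (-3884 + 26976)*(1/48050) = 23092*(1/48050) = 11546/24025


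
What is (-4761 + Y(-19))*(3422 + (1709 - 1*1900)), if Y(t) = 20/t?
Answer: -292337649/19 ≈ -1.5386e+7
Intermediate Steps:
(-4761 + Y(-19))*(3422 + (1709 - 1*1900)) = (-4761 + 20/(-19))*(3422 + (1709 - 1*1900)) = (-4761 + 20*(-1/19))*(3422 + (1709 - 1900)) = (-4761 - 20/19)*(3422 - 191) = -90479/19*3231 = -292337649/19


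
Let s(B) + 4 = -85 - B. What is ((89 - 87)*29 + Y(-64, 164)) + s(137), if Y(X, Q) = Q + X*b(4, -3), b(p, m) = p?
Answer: -260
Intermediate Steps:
s(B) = -89 - B (s(B) = -4 + (-85 - B) = -89 - B)
Y(X, Q) = Q + 4*X (Y(X, Q) = Q + X*4 = Q + 4*X)
((89 - 87)*29 + Y(-64, 164)) + s(137) = ((89 - 87)*29 + (164 + 4*(-64))) + (-89 - 1*137) = (2*29 + (164 - 256)) + (-89 - 137) = (58 - 92) - 226 = -34 - 226 = -260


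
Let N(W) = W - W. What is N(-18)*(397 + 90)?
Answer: 0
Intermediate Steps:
N(W) = 0
N(-18)*(397 + 90) = 0*(397 + 90) = 0*487 = 0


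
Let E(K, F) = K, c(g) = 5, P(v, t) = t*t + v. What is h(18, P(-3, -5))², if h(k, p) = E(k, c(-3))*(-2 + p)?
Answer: 129600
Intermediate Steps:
P(v, t) = v + t² (P(v, t) = t² + v = v + t²)
h(k, p) = k*(-2 + p)
h(18, P(-3, -5))² = (18*(-2 + (-3 + (-5)²)))² = (18*(-2 + (-3 + 25)))² = (18*(-2 + 22))² = (18*20)² = 360² = 129600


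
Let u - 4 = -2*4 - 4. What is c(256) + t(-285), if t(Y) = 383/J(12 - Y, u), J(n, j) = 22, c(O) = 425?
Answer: 9733/22 ≈ 442.41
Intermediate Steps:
u = -8 (u = 4 + (-2*4 - 4) = 4 + (-8 - 4) = 4 - 12 = -8)
t(Y) = 383/22
c(256) + t(-285) = 425 + 383/22 = 9733/22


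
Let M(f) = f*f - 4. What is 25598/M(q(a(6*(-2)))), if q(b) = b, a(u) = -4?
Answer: 12799/6 ≈ 2133.2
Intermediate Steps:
M(f) = -4 + f² (M(f) = f² - 4 = -4 + f²)
25598/M(q(a(6*(-2)))) = 25598/(-4 + (-4)²) = 25598/(-4 + 16) = 25598/12 = 25598*(1/12) = 12799/6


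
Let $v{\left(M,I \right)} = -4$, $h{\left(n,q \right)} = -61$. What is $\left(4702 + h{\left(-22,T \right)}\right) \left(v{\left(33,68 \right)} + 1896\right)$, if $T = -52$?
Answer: $8780772$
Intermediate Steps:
$\left(4702 + h{\left(-22,T \right)}\right) \left(v{\left(33,68 \right)} + 1896\right) = \left(4702 - 61\right) \left(-4 + 1896\right) = 4641 \cdot 1892 = 8780772$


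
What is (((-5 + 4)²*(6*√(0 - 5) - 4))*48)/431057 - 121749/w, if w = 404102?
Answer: -52558346277/174190995814 + 288*I*√5/431057 ≈ -0.30173 + 0.001494*I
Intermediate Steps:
(((-5 + 4)²*(6*√(0 - 5) - 4))*48)/431057 - 121749/w = (((-5 + 4)²*(6*√(0 - 5) - 4))*48)/431057 - 121749/404102 = (((-1)²*(6*√(-5) - 4))*48)*(1/431057) - 121749*1/404102 = ((1*(6*(I*√5) - 4))*48)*(1/431057) - 121749/404102 = ((1*(6*I*√5 - 4))*48)*(1/431057) - 121749/404102 = ((1*(-4 + 6*I*√5))*48)*(1/431057) - 121749/404102 = ((-4 + 6*I*√5)*48)*(1/431057) - 121749/404102 = (-192 + 288*I*√5)*(1/431057) - 121749/404102 = (-192/431057 + 288*I*√5/431057) - 121749/404102 = -52558346277/174190995814 + 288*I*√5/431057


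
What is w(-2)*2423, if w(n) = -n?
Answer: 4846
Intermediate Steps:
w(-2)*2423 = -1*(-2)*2423 = 2*2423 = 4846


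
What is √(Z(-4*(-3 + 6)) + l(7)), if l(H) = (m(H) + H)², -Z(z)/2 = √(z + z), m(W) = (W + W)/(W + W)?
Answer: 2*√(16 - I*√6) ≈ 8.0233 - 0.6106*I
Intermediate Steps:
m(W) = 1 (m(W) = (2*W)/((2*W)) = (2*W)*(1/(2*W)) = 1)
Z(z) = -2*√2*√z (Z(z) = -2*√(z + z) = -2*√2*√z)
l(H) = (1 + H)²
√(Z(-4*(-3 + 6)) + l(7)) = √(-2*√2*√(-4*(-3 + 6)) + (1 + 7)²) = √(-2*√2*√(-4*3) + 8²) = √(-2*√2*√(-12) + 64) = √(-2*√2*2*I*√3 + 64) = √(-4*I*√6 + 64) = √(64 - 4*I*√6)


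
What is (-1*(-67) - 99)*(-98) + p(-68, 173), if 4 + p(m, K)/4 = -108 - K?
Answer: 1996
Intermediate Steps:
p(m, K) = -448 - 4*K (p(m, K) = -16 + 4*(-108 - K) = -16 + (-432 - 4*K) = -448 - 4*K)
(-1*(-67) - 99)*(-98) + p(-68, 173) = (-1*(-67) - 99)*(-98) + (-448 - 4*173) = (67 - 99)*(-98) + (-448 - 692) = -32*(-98) - 1140 = 3136 - 1140 = 1996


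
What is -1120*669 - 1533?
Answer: -750813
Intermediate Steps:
-1120*669 - 1533 = -749280 - 1533 = -750813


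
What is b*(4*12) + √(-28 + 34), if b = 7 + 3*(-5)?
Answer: -384 + √6 ≈ -381.55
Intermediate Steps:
b = -8 (b = 7 - 15 = -8)
b*(4*12) + √(-28 + 34) = -32*12 + √(-28 + 34) = -8*48 + √6 = -384 + √6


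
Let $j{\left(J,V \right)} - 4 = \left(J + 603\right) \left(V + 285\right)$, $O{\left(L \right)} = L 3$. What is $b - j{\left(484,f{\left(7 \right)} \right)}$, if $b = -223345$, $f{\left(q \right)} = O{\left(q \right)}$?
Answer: $-555971$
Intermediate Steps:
$O{\left(L \right)} = 3 L$
$f{\left(q \right)} = 3 q$
$j{\left(J,V \right)} = 4 + \left(285 + V\right) \left(603 + J\right)$ ($j{\left(J,V \right)} = 4 + \left(J + 603\right) \left(V + 285\right) = 4 + \left(603 + J\right) \left(285 + V\right) = 4 + \left(285 + V\right) \left(603 + J\right)$)
$b - j{\left(484,f{\left(7 \right)} \right)} = -223345 - \left(171859 + 285 \cdot 484 + 603 \cdot 3 \cdot 7 + 484 \cdot 3 \cdot 7\right) = -223345 - \left(171859 + 137940 + 603 \cdot 21 + 484 \cdot 21\right) = -223345 - \left(171859 + 137940 + 12663 + 10164\right) = -223345 - 332626 = -555971$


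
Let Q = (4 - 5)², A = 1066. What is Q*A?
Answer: 1066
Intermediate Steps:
Q = 1 (Q = (-1)² = 1)
Q*A = 1*1066 = 1066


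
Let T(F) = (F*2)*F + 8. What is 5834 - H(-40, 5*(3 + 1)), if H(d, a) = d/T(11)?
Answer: 145854/25 ≈ 5834.2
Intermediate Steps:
T(F) = 8 + 2*F² (T(F) = (2*F)*F + 8 = 2*F² + 8 = 8 + 2*F²)
H(d, a) = d/250 (H(d, a) = d/(8 + 2*11²) = d/(8 + 2*121) = d/(8 + 242) = d/250)
5834 - H(-40, 5*(3 + 1)) = 5834 - (-40)/250 = 5834 - 1*(-4/25) = 5834 + 4/25 = 145854/25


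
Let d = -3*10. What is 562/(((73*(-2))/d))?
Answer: 8430/73 ≈ 115.48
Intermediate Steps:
d = -30
562/(((73*(-2))/d)) = 562/(((73*(-2))/(-30))) = 562/((-146*(-1/30))) = 562/(73/15) = 562*(15/73) = 8430/73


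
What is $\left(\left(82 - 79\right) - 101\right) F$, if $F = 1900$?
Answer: $-186200$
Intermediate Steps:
$\left(\left(82 - 79\right) - 101\right) F = \left(\left(82 - 79\right) - 101\right) 1900 = \left(3 - 101\right) 1900 = \left(-98\right) 1900 = -186200$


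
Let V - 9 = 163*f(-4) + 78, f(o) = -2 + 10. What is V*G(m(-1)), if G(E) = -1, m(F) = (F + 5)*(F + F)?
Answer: -1391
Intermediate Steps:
m(F) = 2*F*(5 + F) (m(F) = (5 + F)*(2*F) = 2*F*(5 + F))
f(o) = 8
V = 1391 (V = 9 + (163*8 + 78) = 9 + (1304 + 78) = 9 + 1382 = 1391)
V*G(m(-1)) = 1391*(-1) = -1391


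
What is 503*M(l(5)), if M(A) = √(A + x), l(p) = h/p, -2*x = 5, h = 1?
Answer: 503*I*√230/10 ≈ 762.84*I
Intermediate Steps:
x = -5/2 (x = -½*5 = -5/2 ≈ -2.5000)
l(p) = 1/p
M(A) = √(-5/2 + A) (M(A) = √(A - 5/2) = √(-5/2 + A))
503*M(l(5)) = 503*(√(-10 + 4/5)/2) = 503*(√(-10 + 4*(⅕))/2) = 503*(√(-10 + ⅘)/2) = 503*(√(-46/5)/2) = 503*((I*√230/5)/2) = 503*(I*√230/10) = 503*I*√230/10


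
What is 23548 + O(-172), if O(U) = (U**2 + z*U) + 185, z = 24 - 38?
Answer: 55725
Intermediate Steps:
z = -14
O(U) = 185 + U**2 - 14*U (O(U) = (U**2 - 14*U) + 185 = 185 + U**2 - 14*U)
23548 + O(-172) = 23548 + (185 + (-172)**2 - 14*(-172)) = 23548 + (185 + 29584 + 2408) = 23548 + 32177 = 55725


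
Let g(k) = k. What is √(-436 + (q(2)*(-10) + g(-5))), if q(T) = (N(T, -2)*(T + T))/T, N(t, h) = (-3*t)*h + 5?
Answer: I*√781 ≈ 27.946*I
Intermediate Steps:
N(t, h) = 5 - 3*h*t (N(t, h) = -3*h*t + 5 = 5 - 3*h*t)
q(T) = 10 + 12*T (q(T) = ((5 - 3*(-2)*T)*(T + T))/T = ((5 + 6*T)*(2*T))/T = (2*T*(5 + 6*T))/T = 10 + 12*T)
√(-436 + (q(2)*(-10) + g(-5))) = √(-436 + ((10 + 12*2)*(-10) - 5)) = √(-436 + ((10 + 24)*(-10) - 5)) = √(-436 + (34*(-10) - 5)) = √(-436 + (-340 - 5)) = √(-436 - 345) = √(-781) = I*√781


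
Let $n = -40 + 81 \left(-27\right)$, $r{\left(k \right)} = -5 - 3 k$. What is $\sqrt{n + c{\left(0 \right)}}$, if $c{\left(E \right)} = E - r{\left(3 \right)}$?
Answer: $i \sqrt{2213} \approx 47.043 i$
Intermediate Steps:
$c{\left(E \right)} = 14 + E$ ($c{\left(E \right)} = E - \left(-5 - 9\right) = E - -14 = E + 14 = 14 + E$)
$n = -2227$ ($n = -40 - 2187 = -2227$)
$\sqrt{n + c{\left(0 \right)}} = \sqrt{-2227 + \left(14 + 0\right)} = \sqrt{-2227 + 14} = \sqrt{-2213} = i \sqrt{2213}$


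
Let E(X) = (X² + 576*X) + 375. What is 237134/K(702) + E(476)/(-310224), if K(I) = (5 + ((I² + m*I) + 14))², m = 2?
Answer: -122405371588967167/75775415847356496 ≈ -1.6154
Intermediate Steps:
E(X) = 375 + X² + 576*X
K(I) = (19 + I² + 2*I)² (K(I) = (5 + ((I² + 2*I) + 14))² = (5 + (14 + I² + 2*I))² = (19 + I² + 2*I)²)
237134/K(702) + E(476)/(-310224) = 237134/((19 + 702² + 2*702)²) + (375 + 476² + 576*476)/(-310224) = 237134/((19 + 492804 + 1404)²) + (375 + 226576 + 274176)*(-1/310224) = 237134/(494227²) + 501127*(-1/310224) = 237134/244260327529 - 501127/310224 = -122405371588967167/75775415847356496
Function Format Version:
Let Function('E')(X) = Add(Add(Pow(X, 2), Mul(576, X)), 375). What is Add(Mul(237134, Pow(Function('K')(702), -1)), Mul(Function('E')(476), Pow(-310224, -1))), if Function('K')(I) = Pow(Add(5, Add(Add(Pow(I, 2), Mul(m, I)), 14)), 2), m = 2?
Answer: Rational(-122405371588967167, 75775415847356496) ≈ -1.6154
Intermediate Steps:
Function('E')(X) = Add(375, Pow(X, 2), Mul(576, X))
Function('K')(I) = Pow(Add(19, Pow(I, 2), Mul(2, I)), 2) (Function('K')(I) = Pow(Add(5, Add(Add(Pow(I, 2), Mul(2, I)), 14)), 2) = Pow(Add(5, Add(14, Pow(I, 2), Mul(2, I))), 2) = Pow(Add(19, Pow(I, 2), Mul(2, I)), 2))
Add(Mul(237134, Pow(Function('K')(702), -1)), Mul(Function('E')(476), Pow(-310224, -1))) = Add(Mul(237134, Pow(Pow(Add(19, Pow(702, 2), Mul(2, 702)), 2), -1)), Mul(Add(375, Pow(476, 2), Mul(576, 476)), Pow(-310224, -1))) = Add(Mul(237134, Pow(Pow(Add(19, 492804, 1404), 2), -1)), Mul(Add(375, 226576, 274176), Rational(-1, 310224))) = Add(Mul(237134, Pow(Pow(494227, 2), -1)), Mul(501127, Rational(-1, 310224))) = Add(Mul(237134, Pow(244260327529, -1)), Rational(-501127, 310224)) = Add(Mul(237134, Rational(1, 244260327529)), Rational(-501127, 310224)) = Add(Rational(237134, 244260327529), Rational(-501127, 310224)) = Rational(-122405371588967167, 75775415847356496)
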